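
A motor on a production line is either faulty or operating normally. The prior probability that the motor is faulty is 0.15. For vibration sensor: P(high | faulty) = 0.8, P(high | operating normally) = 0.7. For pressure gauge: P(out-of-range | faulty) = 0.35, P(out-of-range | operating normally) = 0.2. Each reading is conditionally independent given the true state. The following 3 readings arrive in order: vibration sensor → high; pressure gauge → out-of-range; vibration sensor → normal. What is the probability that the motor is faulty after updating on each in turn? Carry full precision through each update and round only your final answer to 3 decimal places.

After vibration sensor='high': P(faulty) = 0.8·0.1500 / (0.8·0.1500 + 0.7·0.8500) ≈ 0.1678
After pressure gauge='out-of-range': P(faulty) = 0.35·0.1678 / (0.35·0.1678 + 0.2·0.8322) ≈ 0.2609
After vibration sensor='normal': P(faulty) = 0.2·0.2609 / (0.2·0.2609 + 0.3·0.7391) ≈ 0.1905

0.190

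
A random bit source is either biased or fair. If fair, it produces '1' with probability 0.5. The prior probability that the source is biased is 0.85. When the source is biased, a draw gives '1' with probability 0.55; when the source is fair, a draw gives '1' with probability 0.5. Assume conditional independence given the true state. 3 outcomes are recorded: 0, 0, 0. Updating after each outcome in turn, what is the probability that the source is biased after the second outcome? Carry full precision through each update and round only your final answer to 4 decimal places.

0.8211

After '0': P(biased) = 0.45·0.8500 / (0.45·0.8500 + 0.5·0.1500) ≈ 0.8361
After '0': P(biased) = 0.45·0.8361 / (0.45·0.8361 + 0.5·0.1639) ≈ 0.8211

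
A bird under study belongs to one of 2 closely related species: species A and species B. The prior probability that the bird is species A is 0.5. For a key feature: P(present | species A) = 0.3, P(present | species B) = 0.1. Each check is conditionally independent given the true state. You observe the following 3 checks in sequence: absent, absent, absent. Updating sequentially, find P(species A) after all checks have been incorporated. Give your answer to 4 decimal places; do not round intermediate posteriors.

0.3200

After 'absent': P(species A) = 0.7·0.5000 / (0.7·0.5000 + 0.9·0.5000) ≈ 0.4375
After 'absent': P(species A) = 0.7·0.4375 / (0.7·0.4375 + 0.9·0.5625) ≈ 0.3769
After 'absent': P(species A) = 0.7·0.3769 / (0.7·0.3769 + 0.9·0.6231) ≈ 0.3200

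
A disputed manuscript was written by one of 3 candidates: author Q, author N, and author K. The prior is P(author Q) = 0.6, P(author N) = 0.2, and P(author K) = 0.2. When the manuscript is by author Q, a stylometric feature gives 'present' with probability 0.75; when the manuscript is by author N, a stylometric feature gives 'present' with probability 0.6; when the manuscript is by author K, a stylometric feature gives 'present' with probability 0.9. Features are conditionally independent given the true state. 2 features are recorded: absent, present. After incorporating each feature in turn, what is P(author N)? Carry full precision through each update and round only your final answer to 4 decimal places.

After 'absent': normaliser = 0.25·0.6000 + 0.4·0.2000 + 0.1·0.2000; P(author Q) ≈ 0.6000, P(author N) ≈ 0.3200, P(author K) ≈ 0.0800
After 'present': normaliser = 0.75·0.6000 + 0.6·0.3200 + 0.9·0.0800; P(author Q) ≈ 0.6303, P(author N) ≈ 0.2689, P(author K) ≈ 0.1008

0.2689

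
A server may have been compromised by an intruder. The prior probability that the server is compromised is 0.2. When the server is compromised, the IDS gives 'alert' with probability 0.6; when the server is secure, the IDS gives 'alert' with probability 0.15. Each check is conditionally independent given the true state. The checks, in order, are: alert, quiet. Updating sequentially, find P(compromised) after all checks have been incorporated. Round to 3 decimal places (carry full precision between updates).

0.320

Apply Bayes' rule sequentially, carrying P(compromised) forward.
After 'alert': P(compromised) = 0.6·0.2000 / (0.6·0.2000 + 0.15·0.8000) ≈ 0.5000
After 'quiet': P(compromised) = 0.4·0.5000 / (0.4·0.5000 + 0.85·0.5000) ≈ 0.3200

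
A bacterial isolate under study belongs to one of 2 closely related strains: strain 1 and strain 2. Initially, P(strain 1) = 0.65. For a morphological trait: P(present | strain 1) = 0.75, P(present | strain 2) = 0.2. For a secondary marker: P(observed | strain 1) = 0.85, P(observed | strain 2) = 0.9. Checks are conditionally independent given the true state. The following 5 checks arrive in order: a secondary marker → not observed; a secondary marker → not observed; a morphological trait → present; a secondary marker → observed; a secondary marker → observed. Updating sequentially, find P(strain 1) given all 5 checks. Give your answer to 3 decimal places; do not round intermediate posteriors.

0.933

After a secondary marker='not observed': P(strain 1) = 0.15·0.6500 / (0.15·0.6500 + 0.1·0.3500) ≈ 0.7358
After a secondary marker='not observed': P(strain 1) = 0.15·0.7358 / (0.15·0.7358 + 0.1·0.2642) ≈ 0.8069
After a morphological trait='present': P(strain 1) = 0.75·0.8069 / (0.75·0.8069 + 0.2·0.1931) ≈ 0.9400
After a secondary marker='observed': P(strain 1) = 0.85·0.9400 / (0.85·0.9400 + 0.9·0.0600) ≈ 0.9367
After a secondary marker='observed': P(strain 1) = 0.85·0.9367 / (0.85·0.9367 + 0.9·0.0633) ≈ 0.9332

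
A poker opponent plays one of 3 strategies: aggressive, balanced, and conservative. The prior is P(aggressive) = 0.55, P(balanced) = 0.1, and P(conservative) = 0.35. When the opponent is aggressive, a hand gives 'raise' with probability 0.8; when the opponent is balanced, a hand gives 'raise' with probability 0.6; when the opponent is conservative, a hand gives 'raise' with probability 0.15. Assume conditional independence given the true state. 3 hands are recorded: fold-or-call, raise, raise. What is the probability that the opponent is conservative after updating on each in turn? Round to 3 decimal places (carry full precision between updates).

0.073

After 'fold-or-call': normaliser = 0.2·0.5500 + 0.4·0.1000 + 0.85·0.3500; P(aggressive) ≈ 0.2458, P(balanced) ≈ 0.0894, P(conservative) ≈ 0.6648
After 'raise': normaliser = 0.8·0.2458 + 0.6·0.0894 + 0.15·0.6648; P(aggressive) ≈ 0.5619, P(balanced) ≈ 0.1532, P(conservative) ≈ 0.2849
After 'raise': normaliser = 0.8·0.5619 + 0.6·0.1532 + 0.15·0.2849; P(aggressive) ≈ 0.7695, P(balanced) ≈ 0.1574, P(conservative) ≈ 0.0732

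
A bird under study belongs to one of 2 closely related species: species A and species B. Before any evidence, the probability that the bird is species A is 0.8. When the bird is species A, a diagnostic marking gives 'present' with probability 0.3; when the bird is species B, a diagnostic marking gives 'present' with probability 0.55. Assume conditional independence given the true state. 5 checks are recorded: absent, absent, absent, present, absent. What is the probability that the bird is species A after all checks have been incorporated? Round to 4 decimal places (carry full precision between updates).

0.9274

Each posterior becomes the prior for the next update.
After 'absent': P(species A) = 0.7·0.8000 / (0.7·0.8000 + 0.45·0.2000) ≈ 0.8615
After 'absent': P(species A) = 0.7·0.8615 / (0.7·0.8615 + 0.45·0.1385) ≈ 0.9064
After 'absent': P(species A) = 0.7·0.9064 / (0.7·0.9064 + 0.45·0.0936) ≈ 0.9377
After 'present': P(species A) = 0.3·0.9377 / (0.3·0.9377 + 0.55·0.0623) ≈ 0.8915
After 'absent': P(species A) = 0.7·0.8915 / (0.7·0.8915 + 0.45·0.1085) ≈ 0.9274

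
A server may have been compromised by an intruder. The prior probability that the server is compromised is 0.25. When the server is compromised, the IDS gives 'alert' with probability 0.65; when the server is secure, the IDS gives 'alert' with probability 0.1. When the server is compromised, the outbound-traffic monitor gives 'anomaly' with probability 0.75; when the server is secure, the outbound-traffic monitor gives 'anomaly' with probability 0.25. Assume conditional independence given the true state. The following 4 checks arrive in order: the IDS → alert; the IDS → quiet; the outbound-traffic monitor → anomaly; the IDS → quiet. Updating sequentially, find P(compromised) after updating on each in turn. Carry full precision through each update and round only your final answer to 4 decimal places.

Each posterior becomes the prior for the next update.
After the IDS='alert': P(compromised) = 0.65·0.2500 / (0.65·0.2500 + 0.1·0.7500) ≈ 0.6842
After the IDS='quiet': P(compromised) = 0.35·0.6842 / (0.35·0.6842 + 0.9·0.3158) ≈ 0.4573
After the outbound-traffic monitor='anomaly': P(compromised) = 0.75·0.4573 / (0.75·0.4573 + 0.25·0.5427) ≈ 0.7165
After the IDS='quiet': P(compromised) = 0.35·0.7165 / (0.35·0.7165 + 0.9·0.2835) ≈ 0.4957

0.4957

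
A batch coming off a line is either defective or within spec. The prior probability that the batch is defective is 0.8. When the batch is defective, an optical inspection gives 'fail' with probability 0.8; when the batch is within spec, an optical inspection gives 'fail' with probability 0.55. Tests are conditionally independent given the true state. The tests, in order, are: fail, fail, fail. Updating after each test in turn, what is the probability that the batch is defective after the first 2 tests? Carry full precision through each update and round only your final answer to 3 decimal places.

0.894

After 'fail': P(defective) = 0.8·0.8000 / (0.8·0.8000 + 0.55·0.2000) ≈ 0.8533
After 'fail': P(defective) = 0.8·0.8533 / (0.8·0.8533 + 0.55·0.1467) ≈ 0.8943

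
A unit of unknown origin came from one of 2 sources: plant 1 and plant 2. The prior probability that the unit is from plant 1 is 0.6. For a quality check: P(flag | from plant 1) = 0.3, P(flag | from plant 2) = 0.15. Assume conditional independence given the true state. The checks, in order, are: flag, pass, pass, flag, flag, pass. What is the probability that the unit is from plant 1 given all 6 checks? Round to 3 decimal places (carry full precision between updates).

0.870

After 'flag': P(plant 1) = 0.3·0.6000 / (0.3·0.6000 + 0.15·0.4000) ≈ 0.7500
After 'pass': P(plant 1) = 0.7·0.7500 / (0.7·0.7500 + 0.85·0.2500) ≈ 0.7119
After 'pass': P(plant 1) = 0.7·0.7119 / (0.7·0.7119 + 0.85·0.2881) ≈ 0.6705
After 'flag': P(plant 1) = 0.3·0.6705 / (0.3·0.6705 + 0.15·0.3295) ≈ 0.8027
After 'flag': P(plant 1) = 0.3·0.8027 / (0.3·0.8027 + 0.15·0.1973) ≈ 0.8906
After 'pass': P(plant 1) = 0.7·0.8906 / (0.7·0.8906 + 0.85·0.1094) ≈ 0.8702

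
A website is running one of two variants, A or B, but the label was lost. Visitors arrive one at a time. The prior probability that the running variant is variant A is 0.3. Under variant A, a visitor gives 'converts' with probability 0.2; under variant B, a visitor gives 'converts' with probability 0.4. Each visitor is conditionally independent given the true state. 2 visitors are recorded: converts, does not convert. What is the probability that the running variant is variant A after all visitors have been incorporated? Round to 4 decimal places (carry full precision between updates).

Each posterior becomes the prior for the next update.
After 'converts': P(A) = 0.2·0.3000 / (0.2·0.3000 + 0.4·0.7000) ≈ 0.1765
After 'does not convert': P(A) = 0.8·0.1765 / (0.8·0.1765 + 0.6·0.8235) ≈ 0.2222

0.2222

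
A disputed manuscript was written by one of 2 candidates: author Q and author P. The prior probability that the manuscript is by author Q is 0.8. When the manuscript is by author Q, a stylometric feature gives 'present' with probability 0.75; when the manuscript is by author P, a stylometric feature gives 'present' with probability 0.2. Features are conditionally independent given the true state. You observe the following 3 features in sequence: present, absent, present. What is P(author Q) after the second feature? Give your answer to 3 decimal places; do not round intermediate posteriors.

After 'present': P(author Q) = 0.75·0.8000 / (0.75·0.8000 + 0.2·0.2000) ≈ 0.9375
After 'absent': P(author Q) = 0.25·0.9375 / (0.25·0.9375 + 0.8·0.0625) ≈ 0.8242

0.824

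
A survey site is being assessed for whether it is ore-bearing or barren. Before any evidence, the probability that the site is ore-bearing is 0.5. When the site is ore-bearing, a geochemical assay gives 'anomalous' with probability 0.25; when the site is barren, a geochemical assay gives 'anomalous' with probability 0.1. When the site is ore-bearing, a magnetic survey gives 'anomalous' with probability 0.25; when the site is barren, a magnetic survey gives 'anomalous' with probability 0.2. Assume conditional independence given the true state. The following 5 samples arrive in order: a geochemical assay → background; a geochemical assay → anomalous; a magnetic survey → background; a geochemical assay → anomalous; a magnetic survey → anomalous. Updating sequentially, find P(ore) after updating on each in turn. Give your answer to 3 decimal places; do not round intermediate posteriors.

0.859

After a geochemical assay='background': P(ore) = 0.75·0.5000 / (0.75·0.5000 + 0.9·0.5000) ≈ 0.4545
After a geochemical assay='anomalous': P(ore) = 0.25·0.4545 / (0.25·0.4545 + 0.1·0.5455) ≈ 0.6757
After a magnetic survey='background': P(ore) = 0.75·0.6757 / (0.75·0.6757 + 0.8·0.3243) ≈ 0.6614
After a geochemical assay='anomalous': P(ore) = 0.25·0.6614 / (0.25·0.6614 + 0.1·0.3386) ≈ 0.8300
After a magnetic survey='anomalous': P(ore) = 0.25·0.8300 / (0.25·0.8300 + 0.2·0.1700) ≈ 0.8592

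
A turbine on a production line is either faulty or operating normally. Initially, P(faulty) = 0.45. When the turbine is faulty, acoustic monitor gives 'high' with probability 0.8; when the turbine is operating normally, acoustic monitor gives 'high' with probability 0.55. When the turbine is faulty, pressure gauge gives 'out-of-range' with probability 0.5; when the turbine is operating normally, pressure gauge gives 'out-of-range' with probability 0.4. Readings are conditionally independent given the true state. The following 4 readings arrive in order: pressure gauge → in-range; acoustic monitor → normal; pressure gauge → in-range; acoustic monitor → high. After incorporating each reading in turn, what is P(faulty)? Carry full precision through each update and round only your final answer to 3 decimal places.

0.269

Apply Bayes' rule sequentially, carrying P(faulty) forward.
After pressure gauge='in-range': P(faulty) = 0.5·0.4500 / (0.5·0.4500 + 0.6·0.5500) ≈ 0.4054
After acoustic monitor='normal': P(faulty) = 0.2·0.4054 / (0.2·0.4054 + 0.45·0.5946) ≈ 0.2326
After pressure gauge='in-range': P(faulty) = 0.5·0.2326 / (0.5·0.2326 + 0.6·0.7674) ≈ 0.2016
After acoustic monitor='high': P(faulty) = 0.8·0.2016 / (0.8·0.2016 + 0.55·0.7984) ≈ 0.2686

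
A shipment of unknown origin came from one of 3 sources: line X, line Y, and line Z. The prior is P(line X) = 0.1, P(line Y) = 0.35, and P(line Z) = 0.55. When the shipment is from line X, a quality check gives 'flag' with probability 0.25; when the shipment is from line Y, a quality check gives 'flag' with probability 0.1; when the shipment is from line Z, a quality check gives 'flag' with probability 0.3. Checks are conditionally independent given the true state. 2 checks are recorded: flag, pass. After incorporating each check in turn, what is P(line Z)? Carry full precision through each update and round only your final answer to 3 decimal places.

After 'flag': normaliser = 0.25·0.1000 + 0.1·0.3500 + 0.3·0.5500; P(line X) ≈ 0.1111, P(line Y) ≈ 0.1556, P(line Z) ≈ 0.7333
After 'pass': normaliser = 0.75·0.1111 + 0.9·0.1556 + 0.7·0.7333; P(line X) ≈ 0.1131, P(line Y) ≈ 0.1900, P(line Z) ≈ 0.6968

0.697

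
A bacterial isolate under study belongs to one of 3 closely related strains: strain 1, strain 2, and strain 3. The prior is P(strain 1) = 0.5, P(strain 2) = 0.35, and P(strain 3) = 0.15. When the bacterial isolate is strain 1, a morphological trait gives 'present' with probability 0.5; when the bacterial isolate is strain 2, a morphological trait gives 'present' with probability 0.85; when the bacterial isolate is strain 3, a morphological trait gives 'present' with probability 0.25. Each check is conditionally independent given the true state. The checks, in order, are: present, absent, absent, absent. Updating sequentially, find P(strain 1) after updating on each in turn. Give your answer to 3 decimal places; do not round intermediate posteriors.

0.650

After 'present': normaliser = 0.5·0.5000 + 0.85·0.3500 + 0.25·0.1500; P(strain 1) ≈ 0.4274, P(strain 2) ≈ 0.5085, P(strain 3) ≈ 0.0641
After 'absent': normaliser = 0.5·0.4274 + 0.15·0.5085 + 0.75·0.0641; P(strain 1) ≈ 0.6321, P(strain 2) ≈ 0.2257, P(strain 3) ≈ 0.1422
After 'absent': normaliser = 0.5·0.6321 + 0.15·0.2257 + 0.75·0.1422; P(strain 1) ≈ 0.6922, P(strain 2) ≈ 0.0741, P(strain 3) ≈ 0.2336
After 'absent': normaliser = 0.5·0.6922 + 0.15·0.0741 + 0.75·0.2336; P(strain 1) ≈ 0.6500, P(strain 2) ≈ 0.0209, P(strain 3) ≈ 0.3291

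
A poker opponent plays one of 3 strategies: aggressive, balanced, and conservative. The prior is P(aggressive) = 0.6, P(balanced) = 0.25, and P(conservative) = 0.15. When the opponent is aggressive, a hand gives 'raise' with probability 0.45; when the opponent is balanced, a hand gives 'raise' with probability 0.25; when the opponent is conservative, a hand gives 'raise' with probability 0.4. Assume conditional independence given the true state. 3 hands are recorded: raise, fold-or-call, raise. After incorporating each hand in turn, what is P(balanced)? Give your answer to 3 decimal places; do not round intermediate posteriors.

0.126

Each posterior becomes the prior for the next update.
After 'raise': normaliser = 0.45·0.6000 + 0.25·0.2500 + 0.4·0.1500; P(aggressive) ≈ 0.6879, P(balanced) ≈ 0.1592, P(conservative) ≈ 0.1529
After 'fold-or-call': normaliser = 0.55·0.6879 + 0.75·0.1592 + 0.6·0.1529; P(aggressive) ≈ 0.6418, P(balanced) ≈ 0.2026, P(conservative) ≈ 0.1556
After 'raise': normaliser = 0.45·0.6418 + 0.25·0.2026 + 0.4·0.1556; P(aggressive) ≈ 0.7190, P(balanced) ≈ 0.1261, P(conservative) ≈ 0.1549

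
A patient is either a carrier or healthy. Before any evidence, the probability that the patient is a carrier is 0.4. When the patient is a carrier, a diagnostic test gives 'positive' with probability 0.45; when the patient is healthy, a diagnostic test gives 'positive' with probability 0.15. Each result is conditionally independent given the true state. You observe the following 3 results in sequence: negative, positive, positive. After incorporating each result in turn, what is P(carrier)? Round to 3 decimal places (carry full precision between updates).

0.795

After 'negative': P(carrier) = 0.55·0.4000 / (0.55·0.4000 + 0.85·0.6000) ≈ 0.3014
After 'positive': P(carrier) = 0.45·0.3014 / (0.45·0.3014 + 0.15·0.6986) ≈ 0.5641
After 'positive': P(carrier) = 0.45·0.5641 / (0.45·0.5641 + 0.15·0.4359) ≈ 0.7952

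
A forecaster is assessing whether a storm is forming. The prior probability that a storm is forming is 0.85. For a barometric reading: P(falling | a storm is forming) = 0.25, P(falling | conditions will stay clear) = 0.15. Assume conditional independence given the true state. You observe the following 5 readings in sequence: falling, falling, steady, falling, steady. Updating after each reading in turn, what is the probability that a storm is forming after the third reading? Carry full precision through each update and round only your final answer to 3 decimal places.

After 'falling': P(storm) = 0.25·0.8500 / (0.25·0.8500 + 0.15·0.1500) ≈ 0.9043
After 'falling': P(storm) = 0.25·0.9043 / (0.25·0.9043 + 0.15·0.0957) ≈ 0.9403
After 'steady': P(storm) = 0.75·0.9403 / (0.75·0.9403 + 0.85·0.0597) ≈ 0.9328

0.933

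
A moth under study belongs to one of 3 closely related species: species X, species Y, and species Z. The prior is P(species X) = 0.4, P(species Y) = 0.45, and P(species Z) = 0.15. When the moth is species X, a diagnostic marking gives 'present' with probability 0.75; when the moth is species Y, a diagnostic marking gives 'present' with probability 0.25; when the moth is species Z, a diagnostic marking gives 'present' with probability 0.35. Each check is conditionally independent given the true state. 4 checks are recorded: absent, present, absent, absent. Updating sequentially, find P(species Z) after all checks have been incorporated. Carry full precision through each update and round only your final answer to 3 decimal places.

After 'absent': normaliser = 0.25·0.4000 + 0.75·0.4500 + 0.65·0.1500; P(species X) ≈ 0.1869, P(species Y) ≈ 0.6308, P(species Z) ≈ 0.1822
After 'present': normaliser = 0.75·0.1869 + 0.25·0.6308 + 0.35·0.1822; P(species X) ≈ 0.3876, P(species Y) ≈ 0.4360, P(species Z) ≈ 0.1764
After 'absent': normaliser = 0.25·0.3876 + 0.75·0.4360 + 0.65·0.1764; P(species X) ≈ 0.1799, P(species Y) ≈ 0.6072, P(species Z) ≈ 0.2128
After 'absent': normaliser = 0.25·0.1799 + 0.75·0.6072 + 0.65·0.2128; P(species X) ≈ 0.0704, P(species Y) ≈ 0.7130, P(species Z) ≈ 0.2166

0.217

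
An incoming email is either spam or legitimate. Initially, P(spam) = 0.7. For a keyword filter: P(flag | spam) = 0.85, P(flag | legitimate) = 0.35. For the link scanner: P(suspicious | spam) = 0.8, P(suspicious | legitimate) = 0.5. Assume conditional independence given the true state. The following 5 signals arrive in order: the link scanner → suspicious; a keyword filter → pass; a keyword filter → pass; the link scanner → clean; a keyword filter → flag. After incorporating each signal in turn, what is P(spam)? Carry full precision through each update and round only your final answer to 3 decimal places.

0.162

After the link scanner='suspicious': P(spam) = 0.8·0.7000 / (0.8·0.7000 + 0.5·0.3000) ≈ 0.7887
After a keyword filter='pass': P(spam) = 0.15·0.7887 / (0.15·0.7887 + 0.65·0.2113) ≈ 0.4628
After a keyword filter='pass': P(spam) = 0.15·0.4628 / (0.15·0.4628 + 0.65·0.5372) ≈ 0.1658
After the link scanner='clean': P(spam) = 0.2·0.1658 / (0.2·0.1658 + 0.5·0.8342) ≈ 0.0737
After a keyword filter='flag': P(spam) = 0.85·0.0737 / (0.85·0.0737 + 0.35·0.9263) ≈ 0.1619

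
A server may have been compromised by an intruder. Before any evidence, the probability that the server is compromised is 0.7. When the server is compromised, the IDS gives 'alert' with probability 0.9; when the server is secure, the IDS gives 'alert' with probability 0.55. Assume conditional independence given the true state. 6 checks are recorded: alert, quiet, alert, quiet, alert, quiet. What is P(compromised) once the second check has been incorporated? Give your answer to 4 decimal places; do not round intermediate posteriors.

After 'alert': P(compromised) = 0.9·0.7000 / (0.9·0.7000 + 0.55·0.3000) ≈ 0.7925
After 'quiet': P(compromised) = 0.1·0.7925 / (0.1·0.7925 + 0.45·0.2075) ≈ 0.4590

0.4590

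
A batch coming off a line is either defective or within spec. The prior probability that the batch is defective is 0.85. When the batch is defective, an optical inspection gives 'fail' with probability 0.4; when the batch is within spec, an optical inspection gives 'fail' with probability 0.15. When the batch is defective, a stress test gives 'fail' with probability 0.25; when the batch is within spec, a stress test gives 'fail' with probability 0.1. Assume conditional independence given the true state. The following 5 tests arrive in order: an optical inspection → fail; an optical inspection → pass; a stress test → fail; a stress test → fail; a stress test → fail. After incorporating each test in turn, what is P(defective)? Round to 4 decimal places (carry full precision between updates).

0.9940

After an optical inspection='fail': P(defective) = 0.4·0.8500 / (0.4·0.8500 + 0.15·0.1500) ≈ 0.9379
After an optical inspection='pass': P(defective) = 0.6·0.9379 / (0.6·0.9379 + 0.85·0.0621) ≈ 0.9143
After a stress test='fail': P(defective) = 0.25·0.9143 / (0.25·0.9143 + 0.1·0.0857) ≈ 0.9639
After a stress test='fail': P(defective) = 0.25·0.9639 / (0.25·0.9639 + 0.1·0.0361) ≈ 0.9852
After a stress test='fail': P(defective) = 0.25·0.9852 / (0.25·0.9852 + 0.1·0.0148) ≈ 0.9940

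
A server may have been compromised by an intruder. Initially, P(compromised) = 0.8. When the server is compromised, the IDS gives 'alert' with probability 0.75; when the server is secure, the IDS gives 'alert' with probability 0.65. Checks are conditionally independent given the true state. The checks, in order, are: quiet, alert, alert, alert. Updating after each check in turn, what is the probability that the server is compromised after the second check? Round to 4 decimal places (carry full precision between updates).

0.7673

After 'quiet': P(compromised) = 0.25·0.8000 / (0.25·0.8000 + 0.35·0.2000) ≈ 0.7407
After 'alert': P(compromised) = 0.75·0.7407 / (0.75·0.7407 + 0.65·0.2593) ≈ 0.7673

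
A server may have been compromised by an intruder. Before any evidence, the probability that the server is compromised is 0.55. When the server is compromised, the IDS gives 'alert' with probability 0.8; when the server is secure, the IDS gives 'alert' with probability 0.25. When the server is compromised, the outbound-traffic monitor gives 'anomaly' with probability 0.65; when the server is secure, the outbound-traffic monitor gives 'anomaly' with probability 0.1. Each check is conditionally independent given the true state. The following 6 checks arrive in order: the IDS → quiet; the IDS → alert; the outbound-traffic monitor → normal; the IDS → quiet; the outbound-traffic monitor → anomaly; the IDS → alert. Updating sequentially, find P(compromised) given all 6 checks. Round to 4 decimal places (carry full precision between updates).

0.6923

After the IDS='quiet': P(compromised) = 0.2·0.5500 / (0.2·0.5500 + 0.75·0.4500) ≈ 0.2458
After the IDS='alert': P(compromised) = 0.8·0.2458 / (0.8·0.2458 + 0.25·0.7542) ≈ 0.5105
After the outbound-traffic monitor='normal': P(compromised) = 0.35·0.5105 / (0.35·0.5105 + 0.9·0.4895) ≈ 0.2886
After the IDS='quiet': P(compromised) = 0.2·0.2886 / (0.2·0.2886 + 0.75·0.7114) ≈ 0.0976
After the outbound-traffic monitor='anomaly': P(compromised) = 0.65·0.0976 / (0.65·0.0976 + 0.1·0.9024) ≈ 0.4128
After the IDS='alert': P(compromised) = 0.8·0.4128 / (0.8·0.4128 + 0.25·0.5872) ≈ 0.6923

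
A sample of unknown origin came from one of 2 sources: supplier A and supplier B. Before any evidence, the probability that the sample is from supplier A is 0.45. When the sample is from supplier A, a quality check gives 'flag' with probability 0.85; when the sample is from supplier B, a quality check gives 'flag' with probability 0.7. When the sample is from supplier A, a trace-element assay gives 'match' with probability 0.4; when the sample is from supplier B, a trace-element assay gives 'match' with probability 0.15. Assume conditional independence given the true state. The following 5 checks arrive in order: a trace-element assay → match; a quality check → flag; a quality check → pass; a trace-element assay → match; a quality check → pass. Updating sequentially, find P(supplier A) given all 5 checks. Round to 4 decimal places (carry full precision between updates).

After a trace-element assay='match': P(supplier A) = 0.4·0.4500 / (0.4·0.4500 + 0.15·0.5500) ≈ 0.6857
After a quality check='flag': P(supplier A) = 0.85·0.6857 / (0.85·0.6857 + 0.7·0.3143) ≈ 0.7260
After a quality check='pass': P(supplier A) = 0.15·0.7260 / (0.15·0.7260 + 0.3·0.2740) ≈ 0.5698
After a trace-element assay='match': P(supplier A) = 0.4·0.5698 / (0.4·0.5698 + 0.15·0.4302) ≈ 0.7794
After a quality check='pass': P(supplier A) = 0.15·0.7794 / (0.15·0.7794 + 0.3·0.2206) ≈ 0.6385

0.6385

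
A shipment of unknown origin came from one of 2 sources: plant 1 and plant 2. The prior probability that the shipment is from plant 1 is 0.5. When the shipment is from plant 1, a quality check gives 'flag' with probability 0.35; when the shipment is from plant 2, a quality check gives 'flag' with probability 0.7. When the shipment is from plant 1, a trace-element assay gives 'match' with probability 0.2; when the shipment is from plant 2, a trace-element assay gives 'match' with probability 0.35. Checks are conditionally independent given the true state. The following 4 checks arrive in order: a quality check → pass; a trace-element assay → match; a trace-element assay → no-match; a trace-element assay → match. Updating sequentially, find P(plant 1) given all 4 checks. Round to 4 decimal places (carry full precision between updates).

After a quality check='pass': P(plant 1) = 0.65·0.5000 / (0.65·0.5000 + 0.3·0.5000) ≈ 0.6842
After a trace-element assay='match': P(plant 1) = 0.2·0.6842 / (0.2·0.6842 + 0.35·0.3158) ≈ 0.5532
After a trace-element assay='no-match': P(plant 1) = 0.8·0.5532 / (0.8·0.5532 + 0.65·0.4468) ≈ 0.6038
After a trace-element assay='match': P(plant 1) = 0.2·0.6038 / (0.2·0.6038 + 0.35·0.3962) ≈ 0.4655

0.4655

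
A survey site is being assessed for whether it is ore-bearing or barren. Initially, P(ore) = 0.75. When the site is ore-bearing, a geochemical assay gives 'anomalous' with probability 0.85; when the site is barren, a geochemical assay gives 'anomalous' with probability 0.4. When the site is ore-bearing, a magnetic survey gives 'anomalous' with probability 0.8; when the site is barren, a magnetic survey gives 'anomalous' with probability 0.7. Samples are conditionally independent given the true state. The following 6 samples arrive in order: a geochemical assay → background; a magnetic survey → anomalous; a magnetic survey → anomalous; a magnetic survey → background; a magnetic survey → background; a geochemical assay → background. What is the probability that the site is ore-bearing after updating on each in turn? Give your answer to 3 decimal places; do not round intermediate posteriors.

After a geochemical assay='background': P(ore) = 0.15·0.7500 / (0.15·0.7500 + 0.6·0.2500) ≈ 0.4286
After a magnetic survey='anomalous': P(ore) = 0.8·0.4286 / (0.8·0.4286 + 0.7·0.5714) ≈ 0.4615
After a magnetic survey='anomalous': P(ore) = 0.8·0.4615 / (0.8·0.4615 + 0.7·0.5385) ≈ 0.4948
After a magnetic survey='background': P(ore) = 0.2·0.4948 / (0.2·0.4948 + 0.3·0.5052) ≈ 0.3951
After a magnetic survey='background': P(ore) = 0.2·0.3951 / (0.2·0.3951 + 0.3·0.6049) ≈ 0.3033
After a geochemical assay='background': P(ore) = 0.15·0.3033 / (0.15·0.3033 + 0.6·0.6967) ≈ 0.0982

0.098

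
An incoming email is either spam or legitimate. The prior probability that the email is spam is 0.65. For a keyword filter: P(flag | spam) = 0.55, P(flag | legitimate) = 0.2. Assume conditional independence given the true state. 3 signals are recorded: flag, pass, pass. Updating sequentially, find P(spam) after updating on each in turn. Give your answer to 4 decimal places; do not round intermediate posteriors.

Apply Bayes' rule sequentially, carrying P(spam) forward.
After 'flag': P(spam) = 0.55·0.6500 / (0.55·0.6500 + 0.2·0.3500) ≈ 0.8363
After 'pass': P(spam) = 0.45·0.8363 / (0.45·0.8363 + 0.8·0.1637) ≈ 0.7418
After 'pass': P(spam) = 0.45·0.7418 / (0.45·0.7418 + 0.8·0.2582) ≈ 0.6177

0.6177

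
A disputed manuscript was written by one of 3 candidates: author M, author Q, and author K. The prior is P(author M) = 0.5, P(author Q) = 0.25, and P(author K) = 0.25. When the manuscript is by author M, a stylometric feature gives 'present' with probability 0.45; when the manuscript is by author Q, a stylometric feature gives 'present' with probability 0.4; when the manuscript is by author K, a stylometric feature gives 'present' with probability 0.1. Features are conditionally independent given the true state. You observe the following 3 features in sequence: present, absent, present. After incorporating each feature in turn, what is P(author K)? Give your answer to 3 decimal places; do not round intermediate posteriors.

Apply Bayes' rule sequentially, carrying P(author K) forward.
After 'present': normaliser = 0.45·0.5000 + 0.4·0.2500 + 0.1·0.2500; P(author M) ≈ 0.6429, P(author Q) ≈ 0.2857, P(author K) ≈ 0.0714
After 'absent': normaliser = 0.55·0.6429 + 0.6·0.2857 + 0.9·0.0714; P(author M) ≈ 0.6000, P(author Q) ≈ 0.2909, P(author K) ≈ 0.1091
After 'present': normaliser = 0.45·0.6000 + 0.4·0.2909 + 0.1·0.1091; P(author M) ≈ 0.6796, P(author Q) ≈ 0.2929, P(author K) ≈ 0.0275

0.027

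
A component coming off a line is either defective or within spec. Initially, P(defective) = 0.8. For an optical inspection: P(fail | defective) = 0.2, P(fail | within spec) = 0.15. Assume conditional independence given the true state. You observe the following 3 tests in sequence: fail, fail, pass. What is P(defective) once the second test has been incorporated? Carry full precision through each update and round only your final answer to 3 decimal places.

After 'fail': P(defective) = 0.2·0.8000 / (0.2·0.8000 + 0.15·0.2000) ≈ 0.8421
After 'fail': P(defective) = 0.2·0.8421 / (0.2·0.8421 + 0.15·0.1579) ≈ 0.8767

0.877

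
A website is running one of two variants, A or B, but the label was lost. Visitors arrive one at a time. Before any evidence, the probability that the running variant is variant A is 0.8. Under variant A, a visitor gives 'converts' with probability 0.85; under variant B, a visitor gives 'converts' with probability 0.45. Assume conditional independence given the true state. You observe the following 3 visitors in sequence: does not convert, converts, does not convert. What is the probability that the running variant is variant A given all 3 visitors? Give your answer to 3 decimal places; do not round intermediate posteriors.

After 'does not convert': P(A) = 0.15·0.8000 / (0.15·0.8000 + 0.55·0.2000) ≈ 0.5217
After 'converts': P(A) = 0.85·0.5217 / (0.85·0.5217 + 0.45·0.4783) ≈ 0.6733
After 'does not convert': P(A) = 0.15·0.6733 / (0.15·0.6733 + 0.55·0.3267) ≈ 0.3598

0.360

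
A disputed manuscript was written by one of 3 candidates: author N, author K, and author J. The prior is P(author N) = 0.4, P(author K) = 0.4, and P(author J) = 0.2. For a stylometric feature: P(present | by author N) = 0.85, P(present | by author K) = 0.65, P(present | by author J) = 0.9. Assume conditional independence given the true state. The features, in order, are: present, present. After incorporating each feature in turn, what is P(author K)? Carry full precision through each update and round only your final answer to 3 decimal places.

0.273

After 'present': normaliser = 0.85·0.4000 + 0.65·0.4000 + 0.9·0.2000; P(author N) ≈ 0.4359, P(author K) ≈ 0.3333, P(author J) ≈ 0.2308
After 'present': normaliser = 0.85·0.4359 + 0.65·0.3333 + 0.9·0.2308; P(author N) ≈ 0.4661, P(author K) ≈ 0.2726, P(author J) ≈ 0.2613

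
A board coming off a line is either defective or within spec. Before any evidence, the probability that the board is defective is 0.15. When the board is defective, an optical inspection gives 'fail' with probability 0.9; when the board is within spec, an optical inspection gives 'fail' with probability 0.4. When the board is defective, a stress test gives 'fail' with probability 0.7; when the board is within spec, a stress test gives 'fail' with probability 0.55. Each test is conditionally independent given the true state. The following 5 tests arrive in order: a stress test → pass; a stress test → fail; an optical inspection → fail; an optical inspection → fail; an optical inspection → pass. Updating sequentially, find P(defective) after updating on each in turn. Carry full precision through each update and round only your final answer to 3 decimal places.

0.112

Apply Bayes' rule sequentially, carrying P(defective) forward.
After a stress test='pass': P(defective) = 0.3·0.1500 / (0.3·0.1500 + 0.45·0.8500) ≈ 0.1053
After a stress test='fail': P(defective) = 0.7·0.1053 / (0.7·0.1053 + 0.55·0.8947) ≈ 0.1302
After an optical inspection='fail': P(defective) = 0.9·0.1302 / (0.9·0.1302 + 0.4·0.8698) ≈ 0.2520
After an optical inspection='fail': P(defective) = 0.9·0.2520 / (0.9·0.2520 + 0.4·0.7480) ≈ 0.4312
After an optical inspection='pass': P(defective) = 0.1·0.4312 / (0.1·0.4312 + 0.6·0.5688) ≈ 0.1122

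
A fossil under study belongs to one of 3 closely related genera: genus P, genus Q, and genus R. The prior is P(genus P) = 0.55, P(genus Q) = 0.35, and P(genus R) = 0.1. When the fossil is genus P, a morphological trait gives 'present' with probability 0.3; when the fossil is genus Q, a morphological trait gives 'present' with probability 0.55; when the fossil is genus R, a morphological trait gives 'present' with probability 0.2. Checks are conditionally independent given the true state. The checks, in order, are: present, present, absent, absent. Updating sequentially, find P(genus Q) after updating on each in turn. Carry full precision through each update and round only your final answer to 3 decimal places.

0.444

Apply Bayes' rule sequentially, carrying P(genus Q) forward.
After 'present': normaliser = 0.3·0.5500 + 0.55·0.3500 + 0.2·0.1000; P(genus P) ≈ 0.4371, P(genus Q) ≈ 0.5099, P(genus R) ≈ 0.0530
After 'present': normaliser = 0.3·0.4371 + 0.55·0.5099 + 0.2·0.0530; P(genus P) ≈ 0.3106, P(genus Q) ≈ 0.6643, P(genus R) ≈ 0.0251
After 'absent': normaliser = 0.7·0.3106 + 0.45·0.6643 + 0.8·0.0251; P(genus P) ≈ 0.4053, P(genus Q) ≈ 0.5573, P(genus R) ≈ 0.0374
After 'absent': normaliser = 0.7·0.4053 + 0.45·0.5573 + 0.8·0.0374; P(genus P) ≈ 0.5026, P(genus Q) ≈ 0.4443, P(genus R) ≈ 0.0531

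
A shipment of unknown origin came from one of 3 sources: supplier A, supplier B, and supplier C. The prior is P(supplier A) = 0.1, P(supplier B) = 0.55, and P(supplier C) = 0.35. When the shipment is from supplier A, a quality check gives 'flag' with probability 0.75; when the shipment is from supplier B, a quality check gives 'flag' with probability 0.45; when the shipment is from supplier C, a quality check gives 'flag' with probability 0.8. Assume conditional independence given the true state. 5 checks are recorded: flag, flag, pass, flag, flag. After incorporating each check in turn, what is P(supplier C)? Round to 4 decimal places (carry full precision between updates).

After 'flag': normaliser = 0.75·0.1000 + 0.45·0.5500 + 0.8·0.3500; P(supplier A) ≈ 0.1245, P(supplier B) ≈ 0.4108, P(supplier C) ≈ 0.4647
After 'flag': normaliser = 0.75·0.1245 + 0.45·0.4108 + 0.8·0.4647; P(supplier A) ≈ 0.1436, P(supplier B) ≈ 0.2844, P(supplier C) ≈ 0.5720
After 'pass': normaliser = 0.25·0.1436 + 0.55·0.2844 + 0.2·0.5720; P(supplier A) ≈ 0.1171, P(supplier B) ≈ 0.5100, P(supplier C) ≈ 0.3730
After 'flag': normaliser = 0.75·0.1171 + 0.45·0.5100 + 0.8·0.3730; P(supplier A) ≈ 0.1426, P(supplier B) ≈ 0.3727, P(supplier C) ≈ 0.4846
After 'flag': normaliser = 0.75·0.1426 + 0.45·0.3727 + 0.8·0.4846; P(supplier A) ≈ 0.1615, P(supplier B) ≈ 0.2532, P(supplier C) ≈ 0.5853

0.5853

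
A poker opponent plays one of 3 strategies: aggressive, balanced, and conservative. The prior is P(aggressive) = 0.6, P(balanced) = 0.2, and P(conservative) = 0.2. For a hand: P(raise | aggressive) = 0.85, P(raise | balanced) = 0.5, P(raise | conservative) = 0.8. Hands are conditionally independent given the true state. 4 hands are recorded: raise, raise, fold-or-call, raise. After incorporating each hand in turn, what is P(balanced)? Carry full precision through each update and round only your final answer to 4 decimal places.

After 'raise': normaliser = 0.85·0.6000 + 0.5·0.2000 + 0.8·0.2000; P(aggressive) ≈ 0.6623, P(balanced) ≈ 0.1299, P(conservative) ≈ 0.2078
After 'raise': normaliser = 0.85·0.6623 + 0.5·0.1299 + 0.8·0.2078; P(aggressive) ≈ 0.7089, P(balanced) ≈ 0.0818, P(conservative) ≈ 0.2093
After 'fold-or-call': normaliser = 0.15·0.7089 + 0.5·0.0818 + 0.2·0.2093; P(aggressive) ≈ 0.5624, P(balanced) ≈ 0.2162, P(conservative) ≈ 0.2214
After 'raise': normaliser = 0.85·0.5624 + 0.5·0.2162 + 0.8·0.2214; P(aggressive) ≈ 0.6263, P(balanced) ≈ 0.1416, P(conservative) ≈ 0.2321

0.1416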